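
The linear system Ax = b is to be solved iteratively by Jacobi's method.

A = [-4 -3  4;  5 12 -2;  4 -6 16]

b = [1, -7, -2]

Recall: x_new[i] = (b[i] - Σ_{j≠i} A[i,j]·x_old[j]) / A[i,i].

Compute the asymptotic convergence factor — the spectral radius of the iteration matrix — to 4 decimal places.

0.5827

Split A = D + L + U, D = diag(-4, 12, 16).
Jacobi T = -D⁻¹(L+U): T[1,0] = -(5)/(12) = -0.4167; T[1,1] = 0.
  T[0,:] = [+0.0000  -0.7500  +1.0000]
  T[1,:] = [-0.4167  +0.0000  +0.1667]
  T[2,:] = [-0.2500  +0.3750  +0.0000]
eigenvalue magnitudes: 0.5827, 0.4632, 0.4632.
ρ = 0.5827; 0.5827 < 1 ⇒ converges.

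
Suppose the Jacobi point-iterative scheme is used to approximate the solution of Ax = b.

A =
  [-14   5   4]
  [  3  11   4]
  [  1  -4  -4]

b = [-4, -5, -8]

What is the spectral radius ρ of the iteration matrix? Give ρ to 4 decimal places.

0.6393

Diagonal D = diag(-14, 11, -4); L, U strict lower/upper.
Jacobi T = -D⁻¹(L+U): T[0,1] = -(5)/(-14) = +0.3571; T[0,0] = 0.
  T[0,:] = [+0.0000  +0.3571  +0.2857]
  T[1,:] = [-0.2727  +0.0000  -0.3636]
  T[2,:] = [+0.2500  -1.0000  +0.0000]
|λ(T)| sorted: 0.6393, 0.4960, 0.1433.
ρ(T) = max|λ| = 0.6393; 0.6393 < 1 ⇒ converges.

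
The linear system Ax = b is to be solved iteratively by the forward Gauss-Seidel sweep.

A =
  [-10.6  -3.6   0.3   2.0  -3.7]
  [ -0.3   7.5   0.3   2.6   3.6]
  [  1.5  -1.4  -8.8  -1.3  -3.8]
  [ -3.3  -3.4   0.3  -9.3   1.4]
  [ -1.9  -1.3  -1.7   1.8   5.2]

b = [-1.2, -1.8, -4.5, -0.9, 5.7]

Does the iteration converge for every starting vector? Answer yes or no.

Split A = D + L + U, D = diag(-10.6, 7.5, -8.8, -9.3, 5.2).
GS T = -(D+L)⁻¹U: row 0 first, T[0,2] = -(0.3)/(-10.6) = +0.0283; later rows by forward substitution.
  T[0,:] = [+0.0000, -0.3396, +0.0283, +0.1887, -0.3491]
  T[1,:] = [+0.0000, -0.0136, -0.0389, -0.3391, -0.4940]
  T[2,:] = [+0.0000, -0.0557, +0.0110, -0.0616, -0.4127]
  T[3,:] = [+0.0000, +0.1237, +0.0045, +0.0550, +0.4417]
  T[4,:] = [+0.0000, -0.1885, +0.0027, -0.0550, -0.5388]
moduli |λ_i(T)| = 0.5777, 0.1068, 0.0507, 0.0353, 0.0000.
ρ(T) = max|λ| = 0.5777; 0.5777 < 1: convergent.

yes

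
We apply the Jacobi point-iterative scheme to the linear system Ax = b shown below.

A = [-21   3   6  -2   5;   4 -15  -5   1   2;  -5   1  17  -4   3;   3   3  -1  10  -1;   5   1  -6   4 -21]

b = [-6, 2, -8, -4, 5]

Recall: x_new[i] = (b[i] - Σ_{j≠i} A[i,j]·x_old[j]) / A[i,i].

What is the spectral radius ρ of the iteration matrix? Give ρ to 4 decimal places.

Diagonal D = diag(-21, -15, 17, 10, -21); L, U strict lower/upper.
Jacobi T = -D⁻¹(L+U): T[4,2] = -(-6)/(-21) = -0.2857; T[4,4] = 0.
  T[0,:] = [+0.0000, +0.1429, +0.2857, -0.0952, +0.2381]
  T[1,:] = [+0.2667, +0.0000, -0.3333, +0.0667, +0.1333]
  T[2,:] = [+0.2941, -0.0588, +0.0000, +0.2353, -0.1765]
  T[3,:] = [-0.3000, -0.3000, +0.1000, +0.0000, +0.1000]
  T[4,:] = [+0.2381, +0.0476, -0.2857, +0.1905, +0.0000]
|eigenvalues of T|: 0.6248, 0.3583, 0.2426, 0.2426, 0.1635.
spectral radius ρ = 0.6248; 0.6248 < 1 ⇒ converges.

0.6248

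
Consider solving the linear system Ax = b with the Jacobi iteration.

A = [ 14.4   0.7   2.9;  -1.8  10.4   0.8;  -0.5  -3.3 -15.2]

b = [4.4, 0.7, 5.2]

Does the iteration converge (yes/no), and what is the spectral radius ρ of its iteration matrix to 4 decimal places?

yes, ρ = 0.2206

Write A = D+L+U with D = diag(14.4, 10.4, -15.2).
Jacobi: T = -D⁻¹(L+U), T[0,1] = -(0.7)/(14.4) = -0.0486; T[0,0] = 0.
  T[0,:] = [+0.0000, -0.0486, -0.2014]
  T[1,:] = [+0.1731, +0.0000, -0.0769]
  T[2,:] = [-0.0329, -0.2171, +0.0000]
|eigenvalues of T|: 0.2206, 0.1837, 0.1837.
ρ(T) = max|λ| = 0.2206; 0.2206 < 1 ⇒ converges.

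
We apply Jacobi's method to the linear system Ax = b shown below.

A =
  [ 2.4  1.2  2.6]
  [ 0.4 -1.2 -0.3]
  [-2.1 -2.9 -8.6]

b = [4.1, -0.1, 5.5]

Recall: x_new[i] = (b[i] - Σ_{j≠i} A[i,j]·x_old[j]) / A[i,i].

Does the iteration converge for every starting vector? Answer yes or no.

Diagonal D = diag(2.4, -1.2, -8.6); L, U strict lower/upper.
Jacobi T = -D⁻¹(L+U): T[0,2] = -(2.6)/(2.4) = -1.0833; T[0,0] = 0.
  T[0,:] = [+0.0000  -0.5000  -1.0833]
  T[1,:] = [+0.3333  +0.0000  -0.2500]
  T[2,:] = [-0.2442  -0.3372  +0.0000]
|eigenvalues of T|: 0.5822, 0.3959, 0.3959.
spectral radius ρ = 0.5822; 0.5822 < 1 ⇒ converges.

yes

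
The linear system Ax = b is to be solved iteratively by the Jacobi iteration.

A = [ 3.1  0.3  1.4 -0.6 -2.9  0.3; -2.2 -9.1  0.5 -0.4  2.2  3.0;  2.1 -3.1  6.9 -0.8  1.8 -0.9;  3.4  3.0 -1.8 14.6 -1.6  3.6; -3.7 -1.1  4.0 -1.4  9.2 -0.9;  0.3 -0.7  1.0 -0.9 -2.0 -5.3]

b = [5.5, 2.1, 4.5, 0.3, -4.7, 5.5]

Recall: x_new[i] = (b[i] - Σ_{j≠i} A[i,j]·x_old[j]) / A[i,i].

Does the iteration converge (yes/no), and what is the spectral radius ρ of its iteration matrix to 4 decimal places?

yes, ρ = 0.9393

A = D + L + U where D = diag(3.1, -9.1, 6.9, 14.6, 9.2, -5.3).
Jacobi: T = -D⁻¹(L+U), T[4,3] = -(-1.4)/(9.2) = +0.1522; T[4,4] = 0.
  T[0,:] = [+0.0000 -0.0968 -0.4516 +0.1935 +0.9355 -0.0968]
  T[1,:] = [-0.2418 +0.0000 +0.0549 -0.0440 +0.2418 +0.3297]
  T[2,:] = [-0.3043 +0.4493 +0.0000 +0.1159 -0.2609 +0.1304]
  T[3,:] = [-0.2329 -0.2055 +0.1233 +0.0000 +0.1096 -0.2466]
  T[4,:] = [+0.4022 +0.1196 -0.4348 +0.1522 +0.0000 +0.0978]
  T[5,:] = [+0.0566 -0.1321 +0.1887 -0.1698 -0.3774 +0.0000]
eigenvalue magnitudes: 0.9393, 0.7434, 0.2815, 0.2815, 0.1424, 0.1176.
ρ = 0.9393; 0.9393 < 1 ⇒ converges.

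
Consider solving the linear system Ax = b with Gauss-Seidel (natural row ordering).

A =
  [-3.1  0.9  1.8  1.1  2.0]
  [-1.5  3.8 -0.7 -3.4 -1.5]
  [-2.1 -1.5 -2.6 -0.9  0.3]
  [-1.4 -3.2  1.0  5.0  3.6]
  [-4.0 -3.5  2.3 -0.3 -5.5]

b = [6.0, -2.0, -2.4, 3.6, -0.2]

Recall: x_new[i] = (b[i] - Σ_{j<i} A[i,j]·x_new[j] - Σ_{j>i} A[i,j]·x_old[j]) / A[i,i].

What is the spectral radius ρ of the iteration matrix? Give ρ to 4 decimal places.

1.4729

Diagonal D = diag(-3.1, 3.8, -2.6, 5, -5.5); L, U strict lower/upper.
GS T = -(D+L)⁻¹U: row 0 first, T[0,3] = -(1.1)/(-3.1) = +0.3548; later rows by forward substitution.
  T[0,:] = [+0.0000  +0.2903  +0.5806  +0.3548  +0.6452]
  T[1,:] = [+0.0000  +0.1146  +0.4134  +1.0348  +0.6494]
  T[2,:] = [+0.0000  -0.3006  -0.7075  -1.2298  -0.7804]
  T[3,:] = [+0.0000  +0.2148  +0.5687  +1.0076  +0.0323]
  T[4,:] = [+0.0000  -0.4215  -1.0122  -1.4858  -1.2106]
|roots of det(T-λI)|: 1.4729, 0.7331, 0.1269, 0.0708, 0.0000.
spectral radius ρ = 1.4729; 1.4729 > 1 ⇒ diverges.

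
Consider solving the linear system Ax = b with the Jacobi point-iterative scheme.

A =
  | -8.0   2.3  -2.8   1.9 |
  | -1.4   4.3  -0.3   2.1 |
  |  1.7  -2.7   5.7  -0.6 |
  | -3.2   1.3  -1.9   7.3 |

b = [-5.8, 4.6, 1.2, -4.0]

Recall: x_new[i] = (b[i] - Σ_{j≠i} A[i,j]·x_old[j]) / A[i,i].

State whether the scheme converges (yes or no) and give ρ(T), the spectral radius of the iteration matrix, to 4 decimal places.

yes, ρ = 0.8781

Let D = diag(-8, 4.3, 5.7, 7.3); L, U the strict triangles.
Jacobi: T = -D⁻¹(L+U), T[3,2] = -(-1.9)/(7.3) = +0.2603; T[3,3] = 0.
  T[0,:] = [+0.0000, +0.2875, -0.3500, +0.2375]
  T[1,:] = [+0.3256, +0.0000, +0.0698, -0.4884]
  T[2,:] = [-0.2982, +0.4737, +0.0000, +0.1053]
  T[3,:] = [+0.4384, -0.1781, +0.2603, +0.0000]
|roots of det(T-λI)|: 0.8781, 0.3881, 0.3625, 0.3625.
ρ(T) = max|λ| = 0.8781; 0.8781 < 1: convergent.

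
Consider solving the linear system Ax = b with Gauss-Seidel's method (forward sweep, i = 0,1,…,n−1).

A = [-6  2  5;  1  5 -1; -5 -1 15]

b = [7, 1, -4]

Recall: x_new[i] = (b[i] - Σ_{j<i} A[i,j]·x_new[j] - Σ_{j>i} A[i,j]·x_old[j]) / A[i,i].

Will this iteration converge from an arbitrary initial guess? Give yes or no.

yes

Diagonal D = diag(-6, 5, 15); L, U strict lower/upper.
GS T = -(D+L)⁻¹U: row 0 first, T[0,2] = -(5)/(-6) = +0.8333; later rows by forward substitution.
  T[0,:] = [+0.0000, +0.3333, +0.8333]
  T[1,:] = [+0.0000, -0.0667, +0.0333]
  T[2,:] = [+0.0000, +0.1067, +0.2800]
|λ(T)| sorted: 0.2900, 0.0766, 0.0000.
ρ = 0.2900; 0.2900 < 1, so it converges for any x₀.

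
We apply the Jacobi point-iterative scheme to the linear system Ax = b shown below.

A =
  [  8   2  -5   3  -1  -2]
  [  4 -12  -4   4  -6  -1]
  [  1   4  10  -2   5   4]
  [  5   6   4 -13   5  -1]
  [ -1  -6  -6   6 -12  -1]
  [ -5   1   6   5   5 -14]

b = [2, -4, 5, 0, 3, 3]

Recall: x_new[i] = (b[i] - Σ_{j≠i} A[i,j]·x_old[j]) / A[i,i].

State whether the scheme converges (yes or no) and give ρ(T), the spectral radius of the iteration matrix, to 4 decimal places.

no, ρ = 1.1457

Diagonal D = diag(8, -12, 10, -13, -12, -14); L, U strict lower/upper.
Jacobi T = -D⁻¹(L+U): T[3,0] = -(5)/(-13) = +0.3846; T[3,3] = 0.
  T[0,:] = [+0.0000  -0.2500  +0.6250  -0.3750  +0.1250  +0.2500]
  T[1,:] = [+0.3333  +0.0000  -0.3333  +0.3333  -0.5000  -0.0833]
  T[2,:] = [-0.1000  -0.4000  +0.0000  +0.2000  -0.5000  -0.4000]
  T[3,:] = [+0.3846  +0.4615  +0.3077  +0.0000  +0.3846  -0.0769]
  T[4,:] = [-0.0833  -0.5000  -0.5000  +0.5000  +0.0000  -0.0833]
  T[5,:] = [-0.3571  +0.0714  +0.4286  +0.3571  +0.3571  +0.0000]
eigenvalue magnitudes: 1.1457, 0.5996, 0.5996, 0.5252, 0.5020, 0.5020.
spectral radius ρ = 1.1457; 1.1457 > 1 ⇒ diverges.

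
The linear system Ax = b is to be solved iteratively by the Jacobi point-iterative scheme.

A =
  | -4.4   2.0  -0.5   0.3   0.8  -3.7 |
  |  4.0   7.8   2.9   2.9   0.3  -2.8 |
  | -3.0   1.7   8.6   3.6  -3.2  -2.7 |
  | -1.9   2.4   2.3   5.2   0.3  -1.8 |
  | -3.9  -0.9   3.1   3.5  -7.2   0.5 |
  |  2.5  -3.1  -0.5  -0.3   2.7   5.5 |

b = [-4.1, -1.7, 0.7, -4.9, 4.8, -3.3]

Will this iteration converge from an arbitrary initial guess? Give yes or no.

Let D = diag(-4.4, 7.8, 8.6, 5.2, -7.2, 5.5); L, U the strict triangles.
T_J = -D⁻¹(L+U): T[0,2] = -(-0.5)/(-4.4) = -0.1136; T[0,0] = 0.
  T[0,:] = [+0.0000 +0.4545 -0.1136 +0.0682 +0.1818 -0.8409]
  T[1,:] = [-0.5128 +0.0000 -0.3718 -0.3718 -0.0385 +0.3590]
  T[2,:] = [+0.3488 -0.1977 +0.0000 -0.4186 +0.3721 +0.3140]
  T[3,:] = [+0.3654 -0.4615 -0.4423 +0.0000 -0.0577 +0.3462]
  T[4,:] = [-0.5417 -0.1250 +0.4306 +0.4861 +0.0000 +0.0694]
  T[5,:] = [-0.4545 +0.5636 +0.0909 +0.0545 -0.4909 +0.0000]
eigenvalue magnitudes: 1.2826, 0.7643, 0.5975, 0.5975, 0.2566, 0.2566.
ρ = 1.2826; 1.2826 > 1: divergent.

no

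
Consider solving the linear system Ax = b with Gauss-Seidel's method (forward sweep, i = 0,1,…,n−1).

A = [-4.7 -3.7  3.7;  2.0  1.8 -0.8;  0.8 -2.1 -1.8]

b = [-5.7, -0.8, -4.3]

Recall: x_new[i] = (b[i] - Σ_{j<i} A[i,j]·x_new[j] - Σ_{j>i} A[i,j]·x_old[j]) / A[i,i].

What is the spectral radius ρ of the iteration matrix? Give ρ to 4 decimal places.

A = D + L + U where D = diag(-4.7, 1.8, -1.8).
Gauss-Seidel: T = -(D+L)⁻¹U, row 0 first, T[0,2] = -(3.7)/(-4.7) = +0.7872; later rows by forward substitution.
  T[0,:] = [+0.0000  -0.7872  +0.7872]
  T[1,:] = [+0.0000  +0.8747  -0.4303]
  T[2,:] = [+0.0000  -1.3704  +0.8519]
|roots of det(T-λI)|: 1.6312, 0.0953, 0.0000.
ρ(T) = max|λ| = 1.6312; 1.6312 > 1 ⇒ diverges.

1.6312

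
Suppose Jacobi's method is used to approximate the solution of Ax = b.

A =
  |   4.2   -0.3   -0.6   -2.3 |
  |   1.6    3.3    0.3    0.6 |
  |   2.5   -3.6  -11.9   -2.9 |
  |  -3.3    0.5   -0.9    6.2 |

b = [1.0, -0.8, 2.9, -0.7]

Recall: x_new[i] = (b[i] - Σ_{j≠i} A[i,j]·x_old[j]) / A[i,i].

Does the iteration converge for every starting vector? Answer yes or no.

Split A = D + L + U, D = diag(4.2, 3.3, -11.9, 6.2).
Jacobi: T = -D⁻¹(L+U), T[3,2] = -(-0.9)/(6.2) = +0.1452; T[3,3] = 0.
  T[0,:] = [+0.0000  +0.0714  +0.1429  +0.5476]
  T[1,:] = [-0.4848  +0.0000  -0.0909  -0.1818]
  T[2,:] = [+0.2101  -0.3025  +0.0000  -0.2437]
  T[3,:] = [+0.5323  -0.0806  +0.1452  +0.0000]
moduli |λ_i(T)| = 0.6107, 0.4905, 0.1426, 0.1426.
ρ = 0.6107; 0.6107 < 1, so it converges for any x₀.

yes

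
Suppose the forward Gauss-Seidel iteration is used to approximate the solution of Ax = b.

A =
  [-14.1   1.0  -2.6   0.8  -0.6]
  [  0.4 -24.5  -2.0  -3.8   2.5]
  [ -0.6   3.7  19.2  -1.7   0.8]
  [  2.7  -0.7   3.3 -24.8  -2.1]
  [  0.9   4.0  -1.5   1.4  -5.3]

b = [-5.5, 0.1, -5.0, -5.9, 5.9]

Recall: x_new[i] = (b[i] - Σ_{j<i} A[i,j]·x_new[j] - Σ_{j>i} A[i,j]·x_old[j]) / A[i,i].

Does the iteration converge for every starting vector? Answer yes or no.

yes

Diagonal D = diag(-14.1, -24.5, 19.2, -24.8, -5.3); L, U strict lower/upper.
GS T = -(D+L)⁻¹U: row 0 first, T[0,3] = -(0.8)/(-14.1) = +0.0567; later rows by forward substitution.
  T[0,:] = [+0.0000, +0.0709, -0.1844, +0.0567, -0.0426]
  T[1,:] = [+0.0000, +0.0012, -0.0846, -0.1542, +0.1013]
  T[2,:] = [+0.0000, +0.0020, +0.0105, +0.1200, -0.0625]
  T[3,:] = [+0.0000, +0.0080, -0.0163, +0.0265, -0.1005]
  T[4,:] = [+0.0000, +0.0145, -0.1025, -0.1337, +0.0604]
|eigenvalues of T|: 0.2015, 0.0681, 0.0681, 0.0079, 0.0000.
ρ = 0.2015; 0.2015 < 1: convergent.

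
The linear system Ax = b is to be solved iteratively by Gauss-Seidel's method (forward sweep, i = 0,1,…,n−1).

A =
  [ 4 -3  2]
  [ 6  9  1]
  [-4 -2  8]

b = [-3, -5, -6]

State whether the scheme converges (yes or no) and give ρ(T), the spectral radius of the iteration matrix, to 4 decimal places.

A = D + L + U where D = diag(4, 9, 8).
GS T = -(D+L)⁻¹U: row 0 first, T[0,1] = -(-3)/(4) = +0.7500; later rows by forward substitution.
  T[0,:] = [+0.0000, +0.7500, -0.5000]
  T[1,:] = [+0.0000, -0.5000, +0.2222]
  T[2,:] = [+0.0000, +0.2500, -0.1944]
|λ(T)| sorted: 0.6281, 0.0663, 0.0000.
ρ = 0.6281; 0.6281 < 1, so it converges for any x₀.

yes, ρ = 0.6281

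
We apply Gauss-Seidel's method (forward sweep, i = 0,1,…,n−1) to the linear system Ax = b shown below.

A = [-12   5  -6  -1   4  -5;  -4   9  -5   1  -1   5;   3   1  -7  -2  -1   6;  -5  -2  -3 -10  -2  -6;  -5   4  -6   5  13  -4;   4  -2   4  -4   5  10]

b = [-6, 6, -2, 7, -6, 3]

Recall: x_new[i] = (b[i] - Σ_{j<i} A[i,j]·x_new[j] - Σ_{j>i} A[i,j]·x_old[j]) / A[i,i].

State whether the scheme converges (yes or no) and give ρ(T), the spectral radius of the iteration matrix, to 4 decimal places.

Split A = D + L + U, D = diag(-12, 9, -7, -10, 13, 10).
Gauss-Seidel: T = -(D+L)⁻¹U, row 0 first, T[0,1] = -(5)/(-12) = +0.4167; later rows by forward substitution.
  T[0,:] = [+0.0000, +0.4167, -0.5000, -0.0833, +0.3333, -0.4167]
  T[1,:] = [+0.0000, +0.1852, +0.3333, -0.1481, +0.2593, -0.7407]
  T[2,:] = [+0.0000, +0.2050, -0.1667, -0.3426, +0.0370, +0.5728]
  T[3,:] = [+0.0000, -0.3069, +0.2333, +0.1741, -0.4296, -0.4153]
  T[4,:] = [+0.0000, +0.3159, -0.4615, -0.2115, +0.2308, +0.7995]
  T[5,:] = [+0.0000, -0.4924, +0.6574, +0.3161, -0.3835, -0.7764]
|eigenvalues of T|: 1.1682, 0.5766, 0.2396, 0.1004, 0.1004, 0.0000.
ρ(T) = max|λ| = 1.1682; 1.1682 > 1, so it fails to converge.

no, ρ = 1.1682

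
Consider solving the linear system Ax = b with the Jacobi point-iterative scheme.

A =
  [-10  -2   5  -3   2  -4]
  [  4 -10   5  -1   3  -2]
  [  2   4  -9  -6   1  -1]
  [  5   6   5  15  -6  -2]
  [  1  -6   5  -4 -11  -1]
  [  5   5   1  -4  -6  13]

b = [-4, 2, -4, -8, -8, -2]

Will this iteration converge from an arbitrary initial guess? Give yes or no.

no

A = D + L + U where D = diag(-10, -10, -9, 15, -11, 13).
Jacobi T = -D⁻¹(L+U): T[5,2] = -(1)/(13) = -0.0769; T[5,5] = 0.
  T[0,:] = [+0.0000  -0.2000  +0.5000  -0.3000  +0.2000  -0.4000]
  T[1,:] = [+0.4000  +0.0000  +0.5000  -0.1000  +0.3000  -0.2000]
  T[2,:] = [+0.2222  +0.4444  +0.0000  -0.6667  +0.1111  -0.1111]
  T[3,:] = [-0.3333  -0.4000  -0.3333  +0.0000  +0.4000  +0.1333]
  T[4,:] = [+0.0909  -0.5455  +0.4545  -0.3636  +0.0000  -0.0909]
  T[5,:] = [-0.3846  -0.3846  -0.0769  +0.3077  +0.4615  +0.0000]
moduli |λ_i(T)| = 1.1934, 0.6259, 0.6259, 0.5895, 0.4129, 0.0629.
ρ(T) = max|λ| = 1.1934; 1.1934 > 1 ⇒ diverges.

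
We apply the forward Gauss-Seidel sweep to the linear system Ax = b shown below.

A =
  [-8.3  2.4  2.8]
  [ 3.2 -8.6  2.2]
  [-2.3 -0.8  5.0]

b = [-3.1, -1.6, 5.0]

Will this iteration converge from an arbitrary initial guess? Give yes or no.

yes

Diagonal D = diag(-8.3, -8.6, 5); L, U strict lower/upper.
T_GS = -(D+L)⁻¹U: row 0 first, T[0,1] = -(2.4)/(-8.3) = +0.2892; later rows by forward substitution.
  T[0,:] = [+0.0000 +0.2892 +0.3373]
  T[1,:] = [+0.0000 +0.1076 +0.3813]
  T[2,:] = [+0.0000 +0.1502 +0.2162]
eigenvalue magnitudes: 0.4073, 0.0835, 0.0000.
ρ(T) = max|λ| = 0.4073; 0.4073 < 1 ⇒ converges.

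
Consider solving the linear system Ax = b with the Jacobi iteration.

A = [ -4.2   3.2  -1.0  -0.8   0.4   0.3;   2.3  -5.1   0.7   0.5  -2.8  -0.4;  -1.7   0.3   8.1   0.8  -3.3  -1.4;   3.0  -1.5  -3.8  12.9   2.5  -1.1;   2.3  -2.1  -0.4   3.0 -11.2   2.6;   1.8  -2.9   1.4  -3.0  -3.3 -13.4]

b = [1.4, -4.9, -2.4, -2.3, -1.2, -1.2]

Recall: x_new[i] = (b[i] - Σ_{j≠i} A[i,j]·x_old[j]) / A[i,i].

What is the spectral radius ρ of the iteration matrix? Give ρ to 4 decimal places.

Split A = D + L + U, D = diag(-4.2, -5.1, 8.1, 12.9, -11.2, -13.4).
Jacobi: T = -D⁻¹(L+U), T[1,4] = -(-2.8)/(-5.1) = -0.5490; T[1,1] = 0.
  T[0,:] = [+0.0000 +0.7619 -0.2381 -0.1905 +0.0952 +0.0714]
  T[1,:] = [+0.4510 +0.0000 +0.1373 +0.0980 -0.5490 -0.0784]
  T[2,:] = [+0.2099 -0.0370 +0.0000 -0.0988 +0.4074 +0.1728]
  T[3,:] = [-0.2326 +0.1163 +0.2946 +0.0000 -0.1938 +0.0853]
  T[4,:] = [+0.2054 -0.1875 -0.0357 +0.2679 +0.0000 +0.2321]
  T[5,:] = [+0.1343 -0.2164 +0.1045 -0.2239 -0.2463 +0.0000]
|λ(T)| sorted: 0.8383, 0.5696, 0.4257, 0.4257, 0.3046, 0.3046.
spectral radius ρ = 0.8383; 0.8383 < 1 ⇒ converges.

0.8383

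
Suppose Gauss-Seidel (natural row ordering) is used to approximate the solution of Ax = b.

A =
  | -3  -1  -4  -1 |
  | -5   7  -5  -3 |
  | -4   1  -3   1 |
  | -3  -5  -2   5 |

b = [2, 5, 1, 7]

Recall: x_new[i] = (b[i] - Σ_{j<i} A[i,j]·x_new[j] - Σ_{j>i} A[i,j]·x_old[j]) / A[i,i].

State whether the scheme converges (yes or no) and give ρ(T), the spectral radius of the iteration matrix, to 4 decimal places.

no, ρ = 1.3905

Split A = D + L + U, D = diag(-3, 7, -3, 5).
GS T = -(D+L)⁻¹U: row 0 first, T[0,1] = -(-1)/(-3) = -0.3333; later rows by forward substitution.
  T[0,:] = [+0.0000  -0.3333  -1.3333  -0.3333]
  T[1,:] = [+0.0000  -0.2381  -0.2381  +0.1905]
  T[2,:] = [+0.0000  +0.3651  +1.6984  +0.8413]
  T[3,:] = [+0.0000  -0.2921  -0.3587  +0.3270]
|roots of det(T-λI)|: 1.3905, 0.4697, 0.0729, 0.0000.
ρ(T) = max|λ| = 1.3905; 1.3905 > 1: divergent.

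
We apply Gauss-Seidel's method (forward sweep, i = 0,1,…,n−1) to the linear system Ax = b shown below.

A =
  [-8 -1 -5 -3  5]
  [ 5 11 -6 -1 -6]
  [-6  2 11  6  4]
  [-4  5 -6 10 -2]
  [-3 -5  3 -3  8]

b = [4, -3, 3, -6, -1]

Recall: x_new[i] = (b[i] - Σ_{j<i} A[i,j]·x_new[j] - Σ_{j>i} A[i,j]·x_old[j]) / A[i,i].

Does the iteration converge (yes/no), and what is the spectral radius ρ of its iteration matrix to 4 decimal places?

Split A = D + L + U, D = diag(-8, 11, 11, 10, 8).
GS T = -(D+L)⁻¹U: row 0 first, T[0,4] = -(5)/(-8) = +0.6250; later rows by forward substitution.
  T[0,:] = [+0.0000  -0.1250  -0.6250  -0.3750  +0.6250]
  T[1,:] = [+0.0000  +0.0568  +0.8295  +0.2614  +0.2614]
  T[2,:] = [+0.0000  -0.0785  -0.4917  -0.7975  -0.0702]
  T[3,:] = [+0.0000  -0.1255  -0.9598  -0.7592  +0.2772]
  T[4,:] = [+0.0000  -0.0290  +0.1086  +0.0371  +0.5280]
|eigenvalues of T|: 1.4513, 0.4898, 0.2814, 0.0139, 0.0000.
ρ(T) = max|λ| = 1.4513; 1.4513 > 1: divergent.

no, ρ = 1.4513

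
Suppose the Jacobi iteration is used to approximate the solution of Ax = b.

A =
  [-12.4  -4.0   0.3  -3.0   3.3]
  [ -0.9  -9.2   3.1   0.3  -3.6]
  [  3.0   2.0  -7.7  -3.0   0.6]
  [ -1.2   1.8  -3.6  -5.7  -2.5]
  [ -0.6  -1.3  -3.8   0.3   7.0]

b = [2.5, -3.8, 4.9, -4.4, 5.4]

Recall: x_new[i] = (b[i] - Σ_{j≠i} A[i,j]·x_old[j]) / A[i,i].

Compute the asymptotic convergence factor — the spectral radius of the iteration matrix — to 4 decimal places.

Write A = D+L+U with D = diag(-12.4, -9.2, -7.7, -5.7, 7).
T_J = -D⁻¹(L+U): T[2,0] = -(3)/(-7.7) = +0.3896; T[2,2] = 0.
  T[0,:] = [+0.0000 -0.3226 +0.0242 -0.2419 +0.2661]
  T[1,:] = [-0.0978 +0.0000 +0.3370 +0.0326 -0.3913]
  T[2,:] = [+0.3896 +0.2597 +0.0000 -0.3896 +0.0779]
  T[3,:] = [-0.2105 +0.3158 -0.6316 +0.0000 -0.4386]
  T[4,:] = [+0.0857 +0.1857 +0.5429 -0.0429 +0.0000]
moduli |λ_i(T)| = 0.8396, 0.6413, 0.3687, 0.3687, 0.2218.
spectral radius ρ = 0.8396; 0.8396 < 1: convergent.

0.8396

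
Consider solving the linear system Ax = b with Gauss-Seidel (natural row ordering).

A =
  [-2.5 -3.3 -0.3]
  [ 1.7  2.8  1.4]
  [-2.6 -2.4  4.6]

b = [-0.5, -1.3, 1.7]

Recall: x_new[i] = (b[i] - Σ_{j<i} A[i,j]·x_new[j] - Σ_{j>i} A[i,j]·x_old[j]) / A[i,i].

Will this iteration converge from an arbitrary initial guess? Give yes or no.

Split A = D + L + U, D = diag(-2.5, 2.8, 4.6).
T_GS = -(D+L)⁻¹U: row 0 first, T[0,1] = -(-3.3)/(-2.5) = -1.3200; later rows by forward substitution.
  T[0,:] = [+0.0000 -1.3200 -0.1200]
  T[1,:] = [+0.0000 +0.8014 -0.4271]
  T[2,:] = [+0.0000 -0.3280 -0.2907]
eigenvalue magnitudes: 0.9174, 0.4066, 0.0000.
ρ = 0.9174; 0.9174 < 1, so it converges for any x₀.

yes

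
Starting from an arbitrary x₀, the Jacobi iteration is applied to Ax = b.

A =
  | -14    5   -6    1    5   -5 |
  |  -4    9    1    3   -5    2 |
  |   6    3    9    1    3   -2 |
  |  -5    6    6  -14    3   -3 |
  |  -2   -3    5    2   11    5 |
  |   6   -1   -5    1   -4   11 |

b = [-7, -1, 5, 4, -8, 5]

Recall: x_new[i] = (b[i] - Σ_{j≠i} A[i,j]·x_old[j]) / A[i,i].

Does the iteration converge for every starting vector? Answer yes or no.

A = D + L + U where D = diag(-14, 9, 9, -14, 11, 11).
T_J = -D⁻¹(L+U): T[2,4] = -(3)/(9) = -0.3333; T[2,2] = 0.
  T[0,:] = [+0.0000  +0.3571  -0.4286  +0.0714  +0.3571  -0.3571]
  T[1,:] = [+0.4444  +0.0000  -0.1111  -0.3333  +0.5556  -0.2222]
  T[2,:] = [-0.6667  -0.3333  +0.0000  -0.1111  -0.3333  +0.2222]
  T[3,:] = [-0.3571  +0.4286  +0.4286  +0.0000  +0.2143  -0.2143]
  T[4,:] = [+0.1818  +0.2727  -0.4545  -0.1818  +0.0000  -0.4545]
  T[5,:] = [-0.5455  +0.0909  +0.4545  -0.0909  +0.3636  +0.0000]
moduli |λ_i(T)| = 1.2819, 0.6086, 0.6086, 0.5068, 0.3278, 0.0216.
ρ = 1.2819; 1.2819 > 1 ⇒ diverges.

no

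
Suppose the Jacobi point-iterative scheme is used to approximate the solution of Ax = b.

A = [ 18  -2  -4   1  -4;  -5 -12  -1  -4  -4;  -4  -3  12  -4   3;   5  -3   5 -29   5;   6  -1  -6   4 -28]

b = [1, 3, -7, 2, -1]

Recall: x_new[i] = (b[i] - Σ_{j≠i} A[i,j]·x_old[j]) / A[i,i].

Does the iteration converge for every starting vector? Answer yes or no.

yes

Diagonal D = diag(18, -12, 12, -29, -28); L, U strict lower/upper.
Jacobi T = -D⁻¹(L+U): T[1,0] = -(-5)/(-12) = -0.4167; T[1,1] = 0.
  T[0,:] = [+0.0000, +0.1111, +0.2222, -0.0556, +0.2222]
  T[1,:] = [-0.4167, +0.0000, -0.0833, -0.3333, -0.3333]
  T[2,:] = [+0.3333, +0.2500, +0.0000, +0.3333, -0.2500]
  T[3,:] = [+0.1724, -0.1034, +0.1724, +0.0000, +0.1724]
  T[4,:] = [+0.2143, -0.0357, -0.2143, +0.1429, +0.0000]
|λ(T)| sorted: 0.5605, 0.3119, 0.3119, 0.1852, 0.1513.
ρ = 0.5605; 0.5605 < 1 ⇒ converges.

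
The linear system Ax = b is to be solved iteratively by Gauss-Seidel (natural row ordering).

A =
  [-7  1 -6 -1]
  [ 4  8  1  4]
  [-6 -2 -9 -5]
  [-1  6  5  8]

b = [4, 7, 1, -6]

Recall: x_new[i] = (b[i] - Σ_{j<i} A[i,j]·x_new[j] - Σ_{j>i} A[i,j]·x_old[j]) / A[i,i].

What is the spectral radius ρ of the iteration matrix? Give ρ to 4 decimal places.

0.9305

Write A = D+L+U with D = diag(-7, 8, -9, 8).
T_GS = -(D+L)⁻¹U: row 0 first, T[0,2] = -(-6)/(-7) = -0.8571; later rows by forward substitution.
  T[0,:] = [+0.0000  +0.1429  -0.8571  -0.1429]
  T[1,:] = [+0.0000  -0.0714  +0.3036  -0.4286]
  T[2,:] = [+0.0000  -0.0794  +0.5040  -0.3651]
  T[3,:] = [+0.0000  +0.1210  -0.6498  +0.5317]
|λ(T)| sorted: 0.9305, 0.0365, 0.0365, 0.0000.
ρ(T) = max|λ| = 0.9305; 0.9305 < 1, so it converges for any x₀.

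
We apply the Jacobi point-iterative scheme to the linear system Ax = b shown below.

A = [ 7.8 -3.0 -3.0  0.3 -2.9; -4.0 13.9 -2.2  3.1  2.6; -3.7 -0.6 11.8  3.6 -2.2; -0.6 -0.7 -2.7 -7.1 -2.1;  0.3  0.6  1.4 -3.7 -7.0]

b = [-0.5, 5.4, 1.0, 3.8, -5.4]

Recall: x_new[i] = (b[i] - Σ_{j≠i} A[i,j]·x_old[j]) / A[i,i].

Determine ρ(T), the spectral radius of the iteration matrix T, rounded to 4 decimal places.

0.8609

Write A = D+L+U with D = diag(7.8, 13.9, 11.8, -7.1, -7).
T_J = -D⁻¹(L+U): T[2,4] = -(-2.2)/(11.8) = +0.1864; T[2,2] = 0.
  T[0,:] = [+0.0000 +0.3846 +0.3846 -0.0385 +0.3718]
  T[1,:] = [+0.2878 +0.0000 +0.1583 -0.2230 -0.1871]
  T[2,:] = [+0.3136 +0.0508 +0.0000 -0.3051 +0.1864]
  T[3,:] = [-0.0845 -0.0986 -0.3803 +0.0000 -0.2958]
  T[4,:] = [+0.0429 +0.0857 +0.2000 -0.5286 +0.0000]
|roots of det(T-λI)|: 0.8609, 0.5737, 0.2950, 0.2950, 0.1810.
spectral radius ρ = 0.8609; 0.8609 < 1 ⇒ converges.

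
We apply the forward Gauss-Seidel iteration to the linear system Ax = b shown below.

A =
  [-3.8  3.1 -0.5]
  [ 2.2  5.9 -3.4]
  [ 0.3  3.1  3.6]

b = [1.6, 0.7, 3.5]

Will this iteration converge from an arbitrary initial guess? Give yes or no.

A = D + L + U where D = diag(-3.8, 5.9, 3.6).
T_GS = -(D+L)⁻¹U: row 0 first, T[0,2] = -(-0.5)/(-3.8) = -0.1316; later rows by forward substitution.
  T[0,:] = [+0.0000  +0.8158  -0.1316]
  T[1,:] = [+0.0000  -0.3042  +0.6253]
  T[2,:] = [+0.0000  +0.1940  -0.5275]
moduli |λ_i(T)| = 0.7816, 0.0501, 0.0000.
ρ = 0.7816; 0.7816 < 1, so it converges for any x₀.

yes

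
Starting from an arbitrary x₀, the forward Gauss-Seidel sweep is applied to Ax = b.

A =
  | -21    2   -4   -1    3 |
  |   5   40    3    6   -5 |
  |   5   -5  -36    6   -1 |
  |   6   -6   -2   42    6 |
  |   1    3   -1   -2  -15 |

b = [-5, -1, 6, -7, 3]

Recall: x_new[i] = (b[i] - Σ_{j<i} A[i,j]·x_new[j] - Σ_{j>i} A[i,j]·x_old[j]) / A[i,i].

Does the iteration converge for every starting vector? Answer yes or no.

yes

Write A = D+L+U with D = diag(-21, 40, -36, 42, -15).
T_GS = -(D+L)⁻¹U: row 0 first, T[0,2] = -(-4)/(-21) = -0.1905; later rows by forward substitution.
  T[0,:] = [+0.0000  +0.0952  -0.1905  -0.0476  +0.1429]
  T[1,:] = [+0.0000  -0.0119  -0.0512  -0.1440  +0.1071]
  T[2,:] = [+0.0000  +0.0149  -0.0193  +0.1801  -0.0228]
  T[3,:] = [+0.0000  -0.0146  +0.0190  -0.0052  -0.1490]
  T[4,:] = [+0.0000  +0.0049  -0.0242  -0.0433  +0.0523]
|eigenvalues of T|: 0.1520, 0.0716, 0.0716, 0.0145, 0.0000.
ρ = 0.1520; 0.1520 < 1, so it converges for any x₀.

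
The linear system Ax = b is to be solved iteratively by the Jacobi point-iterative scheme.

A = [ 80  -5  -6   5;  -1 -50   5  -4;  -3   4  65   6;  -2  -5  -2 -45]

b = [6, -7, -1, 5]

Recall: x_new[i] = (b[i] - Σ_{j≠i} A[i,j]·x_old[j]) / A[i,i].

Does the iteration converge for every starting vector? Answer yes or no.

yes

Split A = D + L + U, D = diag(80, -50, 65, -45).
Jacobi T = -D⁻¹(L+U): T[1,0] = -(-1)/(-50) = -0.0200; T[1,1] = 0.
  T[0,:] = [+0.0000 +0.0625 +0.0750 -0.0625]
  T[1,:] = [-0.0200 +0.0000 +0.1000 -0.0800]
  T[2,:] = [+0.0462 -0.0615 +0.0000 -0.0923]
  T[3,:] = [-0.0444 -0.1111 -0.0444 +0.0000]
|eigenvalues of T|: 0.1553, 0.0972, 0.0972, 0.0212.
spectral radius ρ = 0.1553; 0.1553 < 1, so it converges for any x₀.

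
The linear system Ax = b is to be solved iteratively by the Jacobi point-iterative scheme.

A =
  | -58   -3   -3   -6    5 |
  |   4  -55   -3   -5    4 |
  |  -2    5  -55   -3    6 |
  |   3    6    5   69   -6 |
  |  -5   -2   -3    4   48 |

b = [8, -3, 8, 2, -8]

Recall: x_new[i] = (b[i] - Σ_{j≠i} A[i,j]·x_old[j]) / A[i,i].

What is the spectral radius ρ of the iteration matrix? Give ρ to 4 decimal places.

Write A = D+L+U with D = diag(-58, -55, -55, 69, 48).
Jacobi: T = -D⁻¹(L+U), T[3,0] = -(3)/(69) = -0.0435; T[3,3] = 0.
  T[0,:] = [+0.0000 -0.0517 -0.0517 -0.1034 +0.0862]
  T[1,:] = [+0.0727 +0.0000 -0.0545 -0.0909 +0.0727]
  T[2,:] = [-0.0364 +0.0909 +0.0000 -0.0545 +0.1091]
  T[3,:] = [-0.0435 -0.0870 -0.0725 +0.0000 +0.0870]
  T[4,:] = [+0.1042 +0.0417 +0.0625 -0.0833 +0.0000]
|roots of det(T-λI)|: 0.1790, 0.1399, 0.0787, 0.0787, 0.0530.
spectral radius ρ = 0.1790; 0.1790 < 1: convergent.

0.1790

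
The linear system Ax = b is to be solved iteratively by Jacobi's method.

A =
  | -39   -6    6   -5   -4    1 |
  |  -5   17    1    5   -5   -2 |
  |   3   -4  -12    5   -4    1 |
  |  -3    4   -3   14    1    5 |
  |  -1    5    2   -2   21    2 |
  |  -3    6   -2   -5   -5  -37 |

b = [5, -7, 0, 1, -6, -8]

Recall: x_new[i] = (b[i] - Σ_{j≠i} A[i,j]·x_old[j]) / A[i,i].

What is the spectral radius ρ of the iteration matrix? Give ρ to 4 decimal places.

Diagonal D = diag(-39, 17, -12, 14, 21, -37); L, U strict lower/upper.
Jacobi: T = -D⁻¹(L+U), T[0,2] = -(6)/(-39) = +0.1538; T[0,0] = 0.
  T[0,:] = [+0.0000, -0.1538, +0.1538, -0.1282, -0.1026, +0.0256]
  T[1,:] = [+0.2941, +0.0000, -0.0588, -0.2941, +0.2941, +0.1176]
  T[2,:] = [+0.2500, -0.3333, +0.0000, +0.4167, -0.3333, +0.0833]
  T[3,:] = [+0.2143, -0.2857, +0.2143, +0.0000, -0.0714, -0.3571]
  T[4,:] = [+0.0476, -0.2381, -0.0952, +0.0952, +0.0000, -0.0952]
  T[5,:] = [-0.0811, +0.1622, -0.0541, -0.1351, -0.1351, +0.0000]
|roots of det(T-λI)|: 0.5274, 0.3233, 0.3233, 0.3050, 0.3050, 0.2829.
ρ(T) = max|λ| = 0.5274; 0.5274 < 1 ⇒ converges.

0.5274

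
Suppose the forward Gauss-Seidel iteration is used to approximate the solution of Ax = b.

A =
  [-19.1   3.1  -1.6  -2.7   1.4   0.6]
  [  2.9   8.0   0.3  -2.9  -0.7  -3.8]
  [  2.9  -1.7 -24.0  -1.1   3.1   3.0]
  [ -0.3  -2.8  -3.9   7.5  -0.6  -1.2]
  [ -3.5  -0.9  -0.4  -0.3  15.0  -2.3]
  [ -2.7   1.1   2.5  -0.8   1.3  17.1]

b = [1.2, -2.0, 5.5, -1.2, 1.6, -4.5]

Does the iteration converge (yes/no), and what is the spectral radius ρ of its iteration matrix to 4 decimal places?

yes, ρ = 0.1852

Let D = diag(-19.1, 8, -24, 7.5, 15, 17.1); L, U the strict triangles.
GS T = -(D+L)⁻¹U: row 0 first, T[0,3] = -(-2.7)/(-19.1) = -0.1414; later rows by forward substitution.
  T[0,:] = [+0.0000 +0.1623 -0.0838 -0.1414 +0.0733 +0.0314]
  T[1,:] = [+0.0000 -0.0588 -0.0071 +0.4137 +0.0609 +0.4636]
  T[2,:] = [+0.0000 +0.0238 -0.0096 -0.0922 +0.1337 +0.0960]
  T[3,:] = [+0.0000 -0.0031 -0.0110 +0.1009 +0.1752 +0.3842]
  T[4,:] = [+0.0000 +0.0349 -0.0205 -0.0086 +0.0278 +0.1987]
  T[5,:] = [+0.0000 +0.0231 -0.0103 -0.0301 -0.0058 -0.0360]
|roots of det(T-λI)|: 0.1852, 0.1468, 0.1468, 0.0581, 0.0023, 0.0000.
ρ = 0.1852; 0.1852 < 1 ⇒ converges.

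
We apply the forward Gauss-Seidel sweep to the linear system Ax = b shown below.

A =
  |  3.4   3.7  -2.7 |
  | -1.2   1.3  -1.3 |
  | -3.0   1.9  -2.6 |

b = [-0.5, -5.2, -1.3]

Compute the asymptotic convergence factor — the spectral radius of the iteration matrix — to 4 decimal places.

1.4945

A = D + L + U where D = diag(3.4, 1.3, -2.6).
T_GS = -(D+L)⁻¹U: row 0 first, T[0,1] = -(3.7)/(3.4) = -1.0882; later rows by forward substitution.
  T[0,:] = [+0.0000 -1.0882 +0.7941]
  T[1,:] = [+0.0000 -1.0045 +1.7330]
  T[2,:] = [+0.0000 +0.5216 +0.3502]
|eigenvalues of T|: 1.4945, 0.8402, 0.0000.
ρ(T) = max|λ| = 1.4945; 1.4945 > 1: divergent.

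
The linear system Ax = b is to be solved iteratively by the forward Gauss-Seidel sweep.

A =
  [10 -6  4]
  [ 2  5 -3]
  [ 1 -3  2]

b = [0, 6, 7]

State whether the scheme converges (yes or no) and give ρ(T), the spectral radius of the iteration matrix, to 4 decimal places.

yes, ρ = 0.9000

Split A = D + L + U, D = diag(10, 5, 2).
Gauss-Seidel: T = -(D+L)⁻¹U, row 0 first, T[0,1] = -(-6)/(10) = +0.6000; later rows by forward substitution.
  T[0,:] = [+0.0000, +0.6000, -0.4000]
  T[1,:] = [+0.0000, -0.2400, +0.7600]
  T[2,:] = [+0.0000, -0.6600, +1.3400]
moduli |λ_i(T)| = 0.9000, 0.2000, 0.0000.
spectral radius ρ = 0.9000; 0.9000 < 1: convergent.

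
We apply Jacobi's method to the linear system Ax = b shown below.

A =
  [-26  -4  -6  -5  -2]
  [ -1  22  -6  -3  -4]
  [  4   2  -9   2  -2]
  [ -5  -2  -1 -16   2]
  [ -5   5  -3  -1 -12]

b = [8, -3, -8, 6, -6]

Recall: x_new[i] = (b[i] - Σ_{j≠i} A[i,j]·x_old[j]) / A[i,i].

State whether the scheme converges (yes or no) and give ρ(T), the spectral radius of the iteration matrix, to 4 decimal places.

yes, ρ = 0.5075

A = D + L + U where D = diag(-26, 22, -9, -16, -12).
Jacobi T = -D⁻¹(L+U): T[4,0] = -(-5)/(-12) = -0.4167; T[4,4] = 0.
  T[0,:] = [+0.0000  -0.1538  -0.2308  -0.1923  -0.0769]
  T[1,:] = [+0.0455  +0.0000  +0.2727  +0.1364  +0.1818]
  T[2,:] = [+0.4444  +0.2222  +0.0000  +0.2222  -0.2222]
  T[3,:] = [-0.3125  -0.1250  -0.0625  +0.0000  +0.1250]
  T[4,:] = [-0.4167  +0.4167  -0.2500  -0.0833  +0.0000]
moduli |λ_i(T)| = 0.5075, 0.3640, 0.2599, 0.2599, 0.0942.
ρ(T) = max|λ| = 0.5075; 0.5075 < 1 ⇒ converges.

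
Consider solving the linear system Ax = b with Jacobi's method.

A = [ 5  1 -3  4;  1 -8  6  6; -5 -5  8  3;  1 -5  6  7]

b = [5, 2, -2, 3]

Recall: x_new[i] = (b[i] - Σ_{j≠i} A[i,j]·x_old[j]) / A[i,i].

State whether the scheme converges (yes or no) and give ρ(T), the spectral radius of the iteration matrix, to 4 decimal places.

no, ρ = 1.3079

Diagonal D = diag(5, -8, 8, 7); L, U strict lower/upper.
T_J = -D⁻¹(L+U): T[3,1] = -(-5)/(7) = +0.7143; T[3,3] = 0.
  T[0,:] = [+0.0000  -0.2000  +0.6000  -0.8000]
  T[1,:] = [+0.1250  +0.0000  +0.7500  +0.7500]
  T[2,:] = [+0.6250  +0.6250  +0.0000  -0.3750]
  T[3,:] = [-0.1429  +0.7143  -0.8571  +0.0000]
moduli |λ_i(T)| = 1.3079, 1.0941, 0.6769, 0.4632.
ρ(T) = max|λ| = 1.3079; 1.3079 > 1 ⇒ diverges.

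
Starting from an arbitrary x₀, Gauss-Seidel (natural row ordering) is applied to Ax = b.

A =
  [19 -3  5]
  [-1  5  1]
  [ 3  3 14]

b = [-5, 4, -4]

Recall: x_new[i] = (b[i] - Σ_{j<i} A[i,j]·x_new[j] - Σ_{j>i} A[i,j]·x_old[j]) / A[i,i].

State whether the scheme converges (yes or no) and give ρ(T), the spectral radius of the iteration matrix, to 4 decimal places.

yes, ρ = 0.1798

Let D = diag(19, 5, 14); L, U the strict triangles.
GS T = -(D+L)⁻¹U: row 0 first, T[0,2] = -(5)/(19) = -0.2632; later rows by forward substitution.
  T[0,:] = [+0.0000, +0.1579, -0.2632]
  T[1,:] = [+0.0000, +0.0316, -0.2526]
  T[2,:] = [+0.0000, -0.0406, +0.1105]
|λ(T)| sorted: 0.1798, 0.0376, 0.0000.
spectral radius ρ = 0.1798; 0.1798 < 1, so it converges for any x₀.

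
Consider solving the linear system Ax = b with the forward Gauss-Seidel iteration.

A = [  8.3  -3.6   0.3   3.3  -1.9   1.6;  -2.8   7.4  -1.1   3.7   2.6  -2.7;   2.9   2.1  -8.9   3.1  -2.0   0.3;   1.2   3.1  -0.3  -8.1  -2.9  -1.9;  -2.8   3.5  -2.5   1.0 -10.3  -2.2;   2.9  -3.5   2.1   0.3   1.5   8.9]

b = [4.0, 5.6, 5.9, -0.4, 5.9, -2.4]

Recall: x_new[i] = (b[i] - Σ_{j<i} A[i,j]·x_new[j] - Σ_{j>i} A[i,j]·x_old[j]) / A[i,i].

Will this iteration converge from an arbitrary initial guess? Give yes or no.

Split A = D + L + U, D = diag(8.3, 7.4, -8.9, -8.1, -10.3, 8.9).
GS T = -(D+L)⁻¹U: row 0 first, T[0,5] = -(1.6)/(8.3) = -0.1928; later rows by forward substitution.
  T[0,:] = [+0.0000, +0.4337, -0.0361, -0.3976, +0.2289, -0.1928]
  T[1,:] = [+0.0000, +0.1641, +0.1350, -0.6504, -0.2647, +0.2919]
  T[2,:] = [+0.0000, +0.1801, +0.0201, +0.0653, -0.2126, +0.0398]
  T[3,:] = [+0.0000, +0.1204, +0.0456, -0.3103, -0.4176, -0.1529]
  T[4,:] = [+0.0000, -0.0942, +0.0552, -0.1589, -0.1411, -0.0865]
  T[5,:] = [+0.0000, -0.1075, +0.0493, -0.1044, -0.0907, +0.1880]
|λ(T)| sorted: 0.5570, 0.3008, 0.3008, 0.1054, 0.1054, 0.0000.
ρ = 0.5570; 0.5570 < 1: convergent.

yes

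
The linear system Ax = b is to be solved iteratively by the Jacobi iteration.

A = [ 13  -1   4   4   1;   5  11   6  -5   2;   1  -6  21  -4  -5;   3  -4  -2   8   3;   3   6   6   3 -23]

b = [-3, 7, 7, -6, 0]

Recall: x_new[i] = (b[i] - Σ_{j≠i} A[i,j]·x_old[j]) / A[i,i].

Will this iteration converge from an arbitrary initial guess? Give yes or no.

yes

Let D = diag(13, 11, 21, 8, -23); L, U the strict triangles.
Jacobi: T = -D⁻¹(L+U), T[1,3] = -(-5)/(11) = +0.4545; T[1,1] = 0.
  T[0,:] = [+0.0000, +0.0769, -0.3077, -0.3077, -0.0769]
  T[1,:] = [-0.4545, +0.0000, -0.5455, +0.4545, -0.1818]
  T[2,:] = [-0.0476, +0.2857, +0.0000, +0.1905, +0.2381]
  T[3,:] = [-0.3750, +0.5000, +0.2500, +0.0000, -0.3750]
  T[4,:] = [+0.1304, +0.2609, +0.2609, +0.1304, +0.0000]
|roots of det(T-λI)|: 0.6058, 0.4270, 0.4270, 0.4200, 0.4200.
ρ = 0.6058; 0.6058 < 1, so it converges for any x₀.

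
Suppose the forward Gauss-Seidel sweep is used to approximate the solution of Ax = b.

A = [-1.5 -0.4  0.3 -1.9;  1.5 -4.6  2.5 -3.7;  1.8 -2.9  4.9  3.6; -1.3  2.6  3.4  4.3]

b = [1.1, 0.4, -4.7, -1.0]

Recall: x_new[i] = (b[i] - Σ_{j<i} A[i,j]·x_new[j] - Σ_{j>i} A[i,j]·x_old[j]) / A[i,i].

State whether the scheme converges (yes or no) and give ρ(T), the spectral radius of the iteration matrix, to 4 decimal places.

no, ρ = 1.6165

Split A = D + L + U, D = diag(-1.5, -4.6, 4.9, 4.3).
GS T = -(D+L)⁻¹U: row 0 first, T[0,2] = -(0.3)/(-1.5) = +0.2000; later rows by forward substitution.
  T[0,:] = [+0.0000  -0.2667  +0.2000  -1.2667]
  T[1,:] = [+0.0000  -0.0870  +0.6087  -1.2174]
  T[2,:] = [+0.0000  +0.0465  +0.2868  -0.9899]
  T[3,:] = [+0.0000  -0.0648  -0.5343  +1.1359]
|λ(T)| sorted: 1.6165, 0.1411, 0.1411, 0.0000.
ρ(T) = max|λ| = 1.6165; 1.6165 > 1: divergent.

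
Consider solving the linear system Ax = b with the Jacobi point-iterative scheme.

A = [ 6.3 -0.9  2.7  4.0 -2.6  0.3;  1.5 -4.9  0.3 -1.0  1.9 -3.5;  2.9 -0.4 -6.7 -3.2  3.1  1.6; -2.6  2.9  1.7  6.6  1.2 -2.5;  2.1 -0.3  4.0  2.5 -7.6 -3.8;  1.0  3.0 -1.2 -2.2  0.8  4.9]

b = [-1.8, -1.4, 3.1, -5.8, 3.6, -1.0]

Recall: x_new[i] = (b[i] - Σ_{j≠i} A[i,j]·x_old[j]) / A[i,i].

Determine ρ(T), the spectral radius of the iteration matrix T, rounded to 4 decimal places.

Diagonal D = diag(6.3, -4.9, -6.7, 6.6, -7.6, 4.9); L, U strict lower/upper.
Jacobi T = -D⁻¹(L+U): T[2,4] = -(3.1)/(-6.7) = +0.4627; T[2,2] = 0.
  T[0,:] = [+0.0000, +0.1429, -0.4286, -0.6349, +0.4127, -0.0476]
  T[1,:] = [+0.3061, +0.0000, +0.0612, -0.2041, +0.3878, -0.7143]
  T[2,:] = [+0.4328, -0.0597, +0.0000, -0.4776, +0.4627, +0.2388]
  T[3,:] = [+0.3939, -0.4394, -0.2576, +0.0000, -0.1818, +0.3788]
  T[4,:] = [+0.2763, -0.0395, +0.5263, +0.3289, +0.0000, -0.5000]
  T[5,:] = [-0.2041, -0.6122, +0.2449, +0.4490, -0.1633, +0.0000]
moduli |λ_i(T)| = 1.1414, 0.6856, 0.6856, 0.5214, 0.3880, 0.0455.
ρ = 1.1414; 1.1414 > 1, so it fails to converge.

1.1414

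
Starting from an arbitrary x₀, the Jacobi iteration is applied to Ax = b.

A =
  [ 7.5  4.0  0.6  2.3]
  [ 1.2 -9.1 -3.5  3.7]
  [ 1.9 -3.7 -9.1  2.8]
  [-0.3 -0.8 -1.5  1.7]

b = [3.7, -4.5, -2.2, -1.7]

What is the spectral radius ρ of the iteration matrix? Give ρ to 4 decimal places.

Diagonal D = diag(7.5, -9.1, -9.1, 1.7); L, U strict lower/upper.
Jacobi T = -D⁻¹(L+U): T[3,2] = -(-1.5)/(1.7) = +0.8824; T[3,3] = 0.
  T[0,:] = [+0.0000, -0.5333, -0.0800, -0.3067]
  T[1,:] = [+0.1319, +0.0000, -0.3846, +0.4066]
  T[2,:] = [+0.2088, -0.4066, +0.0000, +0.3077]
  T[3,:] = [+0.1765, +0.4706, +0.8824, +0.0000]
|λ(T)| sorted: 0.9029, 0.4815, 0.4815, 0.1378.
ρ(T) = max|λ| = 0.9029; 0.9029 < 1: convergent.

0.9029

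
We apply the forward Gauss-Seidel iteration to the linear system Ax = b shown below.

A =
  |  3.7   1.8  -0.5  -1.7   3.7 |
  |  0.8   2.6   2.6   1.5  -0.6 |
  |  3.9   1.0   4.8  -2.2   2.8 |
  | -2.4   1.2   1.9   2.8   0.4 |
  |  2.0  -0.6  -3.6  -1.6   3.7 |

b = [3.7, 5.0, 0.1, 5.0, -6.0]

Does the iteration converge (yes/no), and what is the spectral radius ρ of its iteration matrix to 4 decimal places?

no, ρ = 1.2125

Split A = D + L + U, D = diag(3.7, 2.6, 4.8, 2.8, 3.7).
T_GS = -(D+L)⁻¹U: row 0 first, T[0,1] = -(1.8)/(3.7) = -0.4865; later rows by forward substitution.
  T[0,:] = [+0.0000  -0.4865  +0.1351  +0.4595  -1.0000]
  T[1,:] = [+0.0000  +0.1497  -1.0416  -0.7183  +0.5385]
  T[2,:] = [+0.0000  +0.3641  +0.1072  +0.2347  +0.1170]
  T[3,:] = [+0.0000  -0.7282  +0.4895  +0.5424  -1.3102]
  T[4,:] = [+0.0000  +0.3266  +0.0740  +0.0981  +0.1751]
|eigenvalues of T|: 1.2125, 0.5091, 0.5091, 0.0548, 0.0000.
ρ(T) = max|λ| = 1.2125; 1.2125 > 1, so it fails to converge.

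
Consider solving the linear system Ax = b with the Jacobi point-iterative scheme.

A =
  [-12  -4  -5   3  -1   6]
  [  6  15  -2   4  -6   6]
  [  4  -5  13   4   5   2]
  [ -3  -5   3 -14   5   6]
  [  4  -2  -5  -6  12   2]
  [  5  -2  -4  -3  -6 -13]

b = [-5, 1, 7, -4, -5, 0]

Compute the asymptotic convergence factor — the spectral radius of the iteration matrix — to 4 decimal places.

1.1214

Write A = D+L+U with D = diag(-12, 15, 13, -14, 12, -13).
T_J = -D⁻¹(L+U): T[5,3] = -(-3)/(-13) = -0.2308; T[5,5] = 0.
  T[0,:] = [+0.0000, -0.3333, -0.4167, +0.2500, -0.0833, +0.5000]
  T[1,:] = [-0.4000, +0.0000, +0.1333, -0.2667, +0.4000, -0.4000]
  T[2,:] = [-0.3077, +0.3846, +0.0000, -0.3077, -0.3846, -0.1538]
  T[3,:] = [-0.2143, -0.3571, +0.2143, +0.0000, +0.3571, +0.4286]
  T[4,:] = [-0.3333, +0.1667, +0.4167, +0.5000, +0.0000, -0.1667]
  T[5,:] = [+0.3846, -0.1538, -0.3077, -0.2308, -0.4615, +0.0000]
|λ(T)| sorted: 1.1214, 0.6158, 0.5778, 0.5778, 0.5051, 0.2618.
spectral radius ρ = 1.1214; 1.1214 > 1: divergent.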